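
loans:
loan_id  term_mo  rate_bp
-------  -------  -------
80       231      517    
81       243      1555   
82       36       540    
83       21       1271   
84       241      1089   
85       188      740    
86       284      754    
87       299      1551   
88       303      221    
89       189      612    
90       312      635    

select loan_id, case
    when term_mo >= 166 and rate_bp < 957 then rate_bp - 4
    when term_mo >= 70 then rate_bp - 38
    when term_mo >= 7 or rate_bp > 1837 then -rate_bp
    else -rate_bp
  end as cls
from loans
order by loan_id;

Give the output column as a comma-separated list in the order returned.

loan_id=80: term_mo >= 166 and rate_bp < 957 → 513
loan_id=81: term_mo >= 70 → 1517
loan_id=82: term_mo >= 7 or rate_bp > 1837 → -540
loan_id=83: term_mo >= 7 or rate_bp > 1837 → -1271
loan_id=84: term_mo >= 70 → 1051
loan_id=85: term_mo >= 166 and rate_bp < 957 → 736
loan_id=86: term_mo >= 166 and rate_bp < 957 → 750
loan_id=87: term_mo >= 70 → 1513
loan_id=88: term_mo >= 166 and rate_bp < 957 → 217
loan_id=89: term_mo >= 166 and rate_bp < 957 → 608
loan_id=90: term_mo >= 166 and rate_bp < 957 → 631

513, 1517, -540, -1271, 1051, 736, 750, 1513, 217, 608, 631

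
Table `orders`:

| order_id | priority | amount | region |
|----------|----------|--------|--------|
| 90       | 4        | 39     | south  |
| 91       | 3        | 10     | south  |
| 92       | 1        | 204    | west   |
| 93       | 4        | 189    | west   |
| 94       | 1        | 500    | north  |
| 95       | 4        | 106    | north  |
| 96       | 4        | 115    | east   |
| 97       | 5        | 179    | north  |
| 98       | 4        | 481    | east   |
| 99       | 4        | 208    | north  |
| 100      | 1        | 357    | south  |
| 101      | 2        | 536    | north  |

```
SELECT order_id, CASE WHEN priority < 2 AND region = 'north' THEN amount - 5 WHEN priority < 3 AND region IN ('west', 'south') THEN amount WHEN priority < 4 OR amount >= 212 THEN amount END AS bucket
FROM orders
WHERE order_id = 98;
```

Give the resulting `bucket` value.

481

order_id = 98: priority=4, amount=481, region=east.
priority < 2 AND region = 'north' → false
priority < 3 AND region IN ('west', 'south') → false
priority < 4 OR amount >= 212 → true → 481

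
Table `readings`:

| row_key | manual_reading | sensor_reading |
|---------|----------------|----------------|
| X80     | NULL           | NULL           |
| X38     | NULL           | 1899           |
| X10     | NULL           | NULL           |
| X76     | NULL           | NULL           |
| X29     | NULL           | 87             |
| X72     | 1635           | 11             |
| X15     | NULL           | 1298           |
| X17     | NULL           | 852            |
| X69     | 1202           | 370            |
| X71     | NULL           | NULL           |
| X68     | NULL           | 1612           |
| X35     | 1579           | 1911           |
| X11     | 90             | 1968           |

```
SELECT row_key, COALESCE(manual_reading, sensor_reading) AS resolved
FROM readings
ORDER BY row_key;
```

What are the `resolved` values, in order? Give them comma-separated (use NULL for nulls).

row_key=X10: manual_reading=NULL, sensor_reading=NULL (all NULL) → NULL
row_key=X11: manual_reading=90 → 90
row_key=X15: manual_reading=NULL, sensor_reading=1298 → 1298
row_key=X17: manual_reading=NULL, sensor_reading=852 → 852
row_key=X29: manual_reading=NULL, sensor_reading=87 → 87
row_key=X35: manual_reading=1579 → 1579
row_key=X38: manual_reading=NULL, sensor_reading=1899 → 1899
row_key=X68: manual_reading=NULL, sensor_reading=1612 → 1612
row_key=X69: manual_reading=1202 → 1202
row_key=X71: manual_reading=NULL, sensor_reading=NULL (all NULL) → NULL
row_key=X72: manual_reading=1635 → 1635
row_key=X76: manual_reading=NULL, sensor_reading=NULL (all NULL) → NULL
row_key=X80: manual_reading=NULL, sensor_reading=NULL (all NULL) → NULL

NULL, 90, 1298, 852, 87, 1579, 1899, 1612, 1202, NULL, 1635, NULL, NULL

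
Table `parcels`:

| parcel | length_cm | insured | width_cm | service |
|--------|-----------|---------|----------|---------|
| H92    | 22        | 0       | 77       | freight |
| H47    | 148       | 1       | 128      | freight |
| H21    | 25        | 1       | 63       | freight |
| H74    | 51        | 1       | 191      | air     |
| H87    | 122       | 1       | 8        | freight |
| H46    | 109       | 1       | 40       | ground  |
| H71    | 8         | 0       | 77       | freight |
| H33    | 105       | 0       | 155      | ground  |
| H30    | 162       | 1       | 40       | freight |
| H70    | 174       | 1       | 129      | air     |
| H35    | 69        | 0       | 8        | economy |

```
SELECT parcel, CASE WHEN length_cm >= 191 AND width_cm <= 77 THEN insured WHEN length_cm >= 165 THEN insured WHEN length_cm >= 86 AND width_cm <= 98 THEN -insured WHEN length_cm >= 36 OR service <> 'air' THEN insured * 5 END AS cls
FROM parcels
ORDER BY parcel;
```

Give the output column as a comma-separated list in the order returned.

5, -1, 0, 0, -1, 5, 1, 0, 5, -1, 0

parcel=H21: length_cm >= 36 OR service <> 'air' → 5
parcel=H30: length_cm >= 86 AND width_cm <= 98 → -1
parcel=H33: length_cm >= 36 OR service <> 'air' → 0
parcel=H35: length_cm >= 36 OR service <> 'air' → 0
parcel=H46: length_cm >= 86 AND width_cm <= 98 → -1
parcel=H47: length_cm >= 36 OR service <> 'air' → 5
parcel=H70: length_cm >= 165 → 1
parcel=H71: length_cm >= 36 OR service <> 'air' → 0
parcel=H74: length_cm >= 36 OR service <> 'air' → 5
parcel=H87: length_cm >= 86 AND width_cm <= 98 → -1
parcel=H92: length_cm >= 36 OR service <> 'air' → 0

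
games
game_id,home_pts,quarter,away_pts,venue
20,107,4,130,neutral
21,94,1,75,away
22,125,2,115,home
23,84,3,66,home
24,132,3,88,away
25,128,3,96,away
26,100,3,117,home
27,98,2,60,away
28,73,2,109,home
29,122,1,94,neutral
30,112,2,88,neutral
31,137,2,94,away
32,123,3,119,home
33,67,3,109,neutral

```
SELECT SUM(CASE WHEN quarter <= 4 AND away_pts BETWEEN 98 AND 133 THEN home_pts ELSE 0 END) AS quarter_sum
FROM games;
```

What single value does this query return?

595

game_id=20: ✓ → 107
game_id=21: ✗
game_id=22: ✓ → 125
game_id=23: ✗
game_id=24: ✗
game_id=25: ✗
game_id=26: ✓ → 100
game_id=27: ✗
game_id=28: ✓ → 73
game_id=29: ✗
game_id=30: ✗
game_id=31: ✗
game_id=32: ✓ → 123
game_id=33: ✓ → 67
quarter_sum = 107 + 125 + 100 + 73 + 123 + 67 = 595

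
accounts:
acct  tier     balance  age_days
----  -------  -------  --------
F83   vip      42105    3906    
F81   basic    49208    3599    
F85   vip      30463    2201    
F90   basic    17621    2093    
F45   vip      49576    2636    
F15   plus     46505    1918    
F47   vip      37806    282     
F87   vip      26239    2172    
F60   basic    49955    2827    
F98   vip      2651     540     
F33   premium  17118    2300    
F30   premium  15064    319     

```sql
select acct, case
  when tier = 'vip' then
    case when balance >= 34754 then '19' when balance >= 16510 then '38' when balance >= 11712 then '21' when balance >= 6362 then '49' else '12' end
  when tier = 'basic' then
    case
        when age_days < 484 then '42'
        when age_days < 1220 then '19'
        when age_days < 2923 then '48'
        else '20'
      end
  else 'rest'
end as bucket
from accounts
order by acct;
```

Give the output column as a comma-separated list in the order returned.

rest, rest, rest, 19, 19, 48, 20, 19, 38, 38, 48, 12

acct=F15: tier='plus' → outer ELSE → rest
acct=F30: tier='premium' → outer ELSE → rest
acct=F33: tier='premium' → outer ELSE → rest
acct=F45: tier='vip' → inner[balance >= 34754] → 19
acct=F47: tier='vip' → inner[balance >= 34754] → 19
acct=F60: tier='basic' → inner[age_days < 2923] → 48
acct=F81: tier='basic' → inner[ELSE] → 20
acct=F83: tier='vip' → inner[balance >= 34754] → 19
acct=F85: tier='vip' → inner[balance >= 16510] → 38
acct=F87: tier='vip' → inner[balance >= 16510] → 38
acct=F90: tier='basic' → inner[age_days < 2923] → 48
acct=F98: tier='vip' → inner[ELSE] → 12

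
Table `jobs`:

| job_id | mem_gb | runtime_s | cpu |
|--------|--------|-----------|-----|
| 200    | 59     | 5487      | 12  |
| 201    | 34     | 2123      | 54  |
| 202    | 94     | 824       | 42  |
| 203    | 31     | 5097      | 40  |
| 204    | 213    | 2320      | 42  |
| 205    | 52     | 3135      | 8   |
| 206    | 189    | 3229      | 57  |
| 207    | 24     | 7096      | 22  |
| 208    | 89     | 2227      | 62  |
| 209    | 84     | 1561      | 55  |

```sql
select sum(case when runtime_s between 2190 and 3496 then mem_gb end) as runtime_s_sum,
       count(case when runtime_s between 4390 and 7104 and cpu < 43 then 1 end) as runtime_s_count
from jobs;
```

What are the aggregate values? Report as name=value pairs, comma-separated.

[runtime_s_sum: runtime_s between 2190 and 3496]
job_id=200: ✗
job_id=201: ✗
job_id=202: ✗
job_id=203: ✗
job_id=204: ✓ → 213
job_id=205: ✓ → 52
job_id=206: ✓ → 189
job_id=207: ✗
job_id=208: ✓ → 89
job_id=209: ✗
runtime_s_sum = 213 + 52 + 189 + 89 = 543
—
[runtime_s_count: runtime_s between 4390 and 7104 and cpu < 43]
job_id=200: ✓ → 1
job_id=201: ✗
job_id=202: ✗
job_id=203: ✓ → 1
job_id=204: ✗
job_id=205: ✗
job_id=206: ✗
job_id=207: ✓ → 1
job_id=208: ✗
job_id=209: ✗
runtime_s_count = COUNT(1, 1, 1) = 3

runtime_s_sum=543, runtime_s_count=3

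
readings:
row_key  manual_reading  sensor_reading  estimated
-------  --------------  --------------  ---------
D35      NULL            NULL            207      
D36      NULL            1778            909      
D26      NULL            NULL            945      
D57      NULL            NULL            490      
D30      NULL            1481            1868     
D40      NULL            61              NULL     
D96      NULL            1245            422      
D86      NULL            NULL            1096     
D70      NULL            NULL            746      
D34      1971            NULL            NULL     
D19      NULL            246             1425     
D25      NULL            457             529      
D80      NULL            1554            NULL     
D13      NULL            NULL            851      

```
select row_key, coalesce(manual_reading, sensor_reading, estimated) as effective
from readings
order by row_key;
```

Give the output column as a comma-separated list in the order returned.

row_key=D13: manual_reading=NULL, sensor_reading=NULL, estimated=851 → 851
row_key=D19: manual_reading=NULL, sensor_reading=246 → 246
row_key=D25: manual_reading=NULL, sensor_reading=457 → 457
row_key=D26: manual_reading=NULL, sensor_reading=NULL, estimated=945 → 945
row_key=D30: manual_reading=NULL, sensor_reading=1481 → 1481
row_key=D34: manual_reading=1971 → 1971
row_key=D35: manual_reading=NULL, sensor_reading=NULL, estimated=207 → 207
row_key=D36: manual_reading=NULL, sensor_reading=1778 → 1778
row_key=D40: manual_reading=NULL, sensor_reading=61 → 61
row_key=D57: manual_reading=NULL, sensor_reading=NULL, estimated=490 → 490
row_key=D70: manual_reading=NULL, sensor_reading=NULL, estimated=746 → 746
row_key=D80: manual_reading=NULL, sensor_reading=1554 → 1554
row_key=D86: manual_reading=NULL, sensor_reading=NULL, estimated=1096 → 1096
row_key=D96: manual_reading=NULL, sensor_reading=1245 → 1245

851, 246, 457, 945, 1481, 1971, 207, 1778, 61, 490, 746, 1554, 1096, 1245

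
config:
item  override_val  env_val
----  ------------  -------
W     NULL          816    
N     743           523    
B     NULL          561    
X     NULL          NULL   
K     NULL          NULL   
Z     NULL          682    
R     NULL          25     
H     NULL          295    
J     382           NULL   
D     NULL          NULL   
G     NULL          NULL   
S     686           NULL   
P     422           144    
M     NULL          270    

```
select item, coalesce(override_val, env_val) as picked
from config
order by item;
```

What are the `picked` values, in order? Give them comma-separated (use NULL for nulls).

561, NULL, NULL, 295, 382, NULL, 270, 743, 422, 25, 686, 816, NULL, 682

item=B: override_val=NULL, env_val=561 → 561
item=D: override_val=NULL, env_val=NULL (all NULL) → NULL
item=G: override_val=NULL, env_val=NULL (all NULL) → NULL
item=H: override_val=NULL, env_val=295 → 295
item=J: override_val=382 → 382
item=K: override_val=NULL, env_val=NULL (all NULL) → NULL
item=M: override_val=NULL, env_val=270 → 270
item=N: override_val=743 → 743
item=P: override_val=422 → 422
item=R: override_val=NULL, env_val=25 → 25
item=S: override_val=686 → 686
item=W: override_val=NULL, env_val=816 → 816
item=X: override_val=NULL, env_val=NULL (all NULL) → NULL
item=Z: override_val=NULL, env_val=682 → 682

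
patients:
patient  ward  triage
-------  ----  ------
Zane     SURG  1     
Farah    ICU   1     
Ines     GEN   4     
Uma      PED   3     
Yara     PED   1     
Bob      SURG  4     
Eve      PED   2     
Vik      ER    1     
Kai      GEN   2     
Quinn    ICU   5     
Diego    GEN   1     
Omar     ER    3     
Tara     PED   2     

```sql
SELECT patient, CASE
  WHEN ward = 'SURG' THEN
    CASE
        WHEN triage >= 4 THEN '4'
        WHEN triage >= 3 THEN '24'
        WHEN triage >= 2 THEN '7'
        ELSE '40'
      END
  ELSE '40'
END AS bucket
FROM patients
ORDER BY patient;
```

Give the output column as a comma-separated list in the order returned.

patient=Bob: ward='SURG' → inner[triage >= 4] → 4
patient=Diego: ward='GEN' → outer ELSE → 40
patient=Eve: ward='PED' → outer ELSE → 40
patient=Farah: ward='ICU' → outer ELSE → 40
patient=Ines: ward='GEN' → outer ELSE → 40
patient=Kai: ward='GEN' → outer ELSE → 40
patient=Omar: ward='ER' → outer ELSE → 40
patient=Quinn: ward='ICU' → outer ELSE → 40
patient=Tara: ward='PED' → outer ELSE → 40
patient=Uma: ward='PED' → outer ELSE → 40
patient=Vik: ward='ER' → outer ELSE → 40
patient=Yara: ward='PED' → outer ELSE → 40
patient=Zane: ward='SURG' → inner[ELSE] → 40

4, 40, 40, 40, 40, 40, 40, 40, 40, 40, 40, 40, 40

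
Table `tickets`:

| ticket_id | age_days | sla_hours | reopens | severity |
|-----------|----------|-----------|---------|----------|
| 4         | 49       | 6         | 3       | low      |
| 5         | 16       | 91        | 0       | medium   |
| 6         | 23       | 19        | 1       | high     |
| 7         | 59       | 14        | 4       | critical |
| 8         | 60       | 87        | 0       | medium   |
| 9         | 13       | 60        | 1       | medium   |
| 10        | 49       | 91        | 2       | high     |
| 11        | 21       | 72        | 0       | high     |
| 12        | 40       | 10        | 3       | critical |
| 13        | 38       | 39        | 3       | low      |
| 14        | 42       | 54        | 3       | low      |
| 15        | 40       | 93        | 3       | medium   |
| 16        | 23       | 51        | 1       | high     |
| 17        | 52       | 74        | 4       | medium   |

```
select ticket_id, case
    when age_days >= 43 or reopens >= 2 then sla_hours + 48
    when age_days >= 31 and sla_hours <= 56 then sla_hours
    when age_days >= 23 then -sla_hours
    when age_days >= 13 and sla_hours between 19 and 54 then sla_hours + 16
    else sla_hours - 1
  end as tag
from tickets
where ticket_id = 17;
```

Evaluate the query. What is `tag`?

122

ticket_id = 17: age_days=52, sla_hours=74, reopens=4, severity=medium.
age_days >= 43 or reopens >= 2 → true → 122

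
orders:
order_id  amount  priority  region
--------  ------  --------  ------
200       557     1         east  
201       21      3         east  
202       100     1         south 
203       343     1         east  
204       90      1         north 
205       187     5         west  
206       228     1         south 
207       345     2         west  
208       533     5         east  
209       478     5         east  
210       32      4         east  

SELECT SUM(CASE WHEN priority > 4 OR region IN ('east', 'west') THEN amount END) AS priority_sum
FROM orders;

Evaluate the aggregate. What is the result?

order_id=200: ✓ → 557
order_id=201: ✓ → 21
order_id=202: ✗
order_id=203: ✓ → 343
order_id=204: ✗
order_id=205: ✓ → 187
order_id=206: ✗
order_id=207: ✓ → 345
order_id=208: ✓ → 533
order_id=209: ✓ → 478
order_id=210: ✓ → 32
priority_sum = 557 + 21 + 343 + 187 + 345 + 533 + 478 + 32 = 2496

2496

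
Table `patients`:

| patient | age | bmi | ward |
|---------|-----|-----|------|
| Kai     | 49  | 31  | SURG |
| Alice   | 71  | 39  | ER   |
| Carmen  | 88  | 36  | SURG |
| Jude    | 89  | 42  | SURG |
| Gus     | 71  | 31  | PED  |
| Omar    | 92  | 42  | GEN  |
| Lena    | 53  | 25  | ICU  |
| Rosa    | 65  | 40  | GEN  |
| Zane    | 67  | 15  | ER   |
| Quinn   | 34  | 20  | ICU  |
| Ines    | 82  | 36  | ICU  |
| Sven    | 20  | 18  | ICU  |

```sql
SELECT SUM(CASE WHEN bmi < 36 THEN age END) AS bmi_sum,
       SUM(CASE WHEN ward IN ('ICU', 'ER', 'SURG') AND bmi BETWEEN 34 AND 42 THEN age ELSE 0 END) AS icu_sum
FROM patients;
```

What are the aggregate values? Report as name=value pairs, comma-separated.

bmi_sum=294, icu_sum=330

[bmi_sum: bmi < 36]
patient=Kai: ✓ → 49
patient=Alice: ✗
patient=Carmen: ✗
patient=Jude: ✗
patient=Gus: ✓ → 71
patient=Omar: ✗
patient=Lena: ✓ → 53
patient=Rosa: ✗
patient=Zane: ✓ → 67
patient=Quinn: ✓ → 34
patient=Ines: ✗
patient=Sven: ✓ → 20
bmi_sum = 49 + 71 + 53 + 67 + 34 + 20 = 294
—
[icu_sum: ward IN ('ICU', 'ER', 'SURG') AND bmi BETWEEN 34 AND 42]
patient=Kai: ✗
patient=Alice: ✓ → 71
patient=Carmen: ✓ → 88
patient=Jude: ✓ → 89
patient=Gus: ✗
patient=Omar: ✗
patient=Lena: ✗
patient=Rosa: ✗
patient=Zane: ✗
patient=Quinn: ✗
patient=Ines: ✓ → 82
patient=Sven: ✗
icu_sum = 71 + 88 + 89 + 82 = 330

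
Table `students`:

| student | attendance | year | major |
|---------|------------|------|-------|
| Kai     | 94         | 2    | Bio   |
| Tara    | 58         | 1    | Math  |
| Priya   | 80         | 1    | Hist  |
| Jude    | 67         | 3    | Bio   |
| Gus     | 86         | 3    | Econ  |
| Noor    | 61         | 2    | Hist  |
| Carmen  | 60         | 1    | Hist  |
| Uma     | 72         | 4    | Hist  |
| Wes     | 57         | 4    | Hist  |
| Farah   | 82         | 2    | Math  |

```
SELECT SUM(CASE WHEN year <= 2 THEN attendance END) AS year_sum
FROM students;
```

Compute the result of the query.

student=Kai: ✓ → 94
student=Tara: ✓ → 58
student=Priya: ✓ → 80
student=Jude: ✗
student=Gus: ✗
student=Noor: ✓ → 61
student=Carmen: ✓ → 60
student=Uma: ✗
student=Wes: ✗
student=Farah: ✓ → 82
year_sum = 94 + 58 + 80 + 61 + 60 + 82 = 435

435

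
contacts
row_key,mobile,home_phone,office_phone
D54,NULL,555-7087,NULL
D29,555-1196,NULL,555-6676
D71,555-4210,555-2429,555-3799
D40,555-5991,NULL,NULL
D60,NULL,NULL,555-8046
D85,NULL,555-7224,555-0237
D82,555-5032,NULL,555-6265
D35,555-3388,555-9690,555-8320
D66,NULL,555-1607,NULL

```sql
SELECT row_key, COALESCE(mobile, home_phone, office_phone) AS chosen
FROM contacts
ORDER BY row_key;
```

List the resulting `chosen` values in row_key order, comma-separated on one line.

555-1196, 555-3388, 555-5991, 555-7087, 555-8046, 555-1607, 555-4210, 555-5032, 555-7224

row_key=D29: mobile=555-1196 → 555-1196
row_key=D35: mobile=555-3388 → 555-3388
row_key=D40: mobile=555-5991 → 555-5991
row_key=D54: mobile=NULL, home_phone=555-7087 → 555-7087
row_key=D60: mobile=NULL, home_phone=NULL, office_phone=555-8046 → 555-8046
row_key=D66: mobile=NULL, home_phone=555-1607 → 555-1607
row_key=D71: mobile=555-4210 → 555-4210
row_key=D82: mobile=555-5032 → 555-5032
row_key=D85: mobile=NULL, home_phone=555-7224 → 555-7224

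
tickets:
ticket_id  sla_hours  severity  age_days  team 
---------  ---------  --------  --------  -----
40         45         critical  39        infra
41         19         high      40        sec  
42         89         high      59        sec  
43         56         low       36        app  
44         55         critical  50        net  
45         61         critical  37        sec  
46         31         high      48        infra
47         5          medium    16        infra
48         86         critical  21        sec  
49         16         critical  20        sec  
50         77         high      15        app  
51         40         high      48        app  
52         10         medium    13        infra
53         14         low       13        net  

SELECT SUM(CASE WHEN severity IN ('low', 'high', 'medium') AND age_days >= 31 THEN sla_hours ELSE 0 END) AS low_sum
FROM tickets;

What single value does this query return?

ticket_id=40: ✗
ticket_id=41: ✓ → 19
ticket_id=42: ✓ → 89
ticket_id=43: ✓ → 56
ticket_id=44: ✗
ticket_id=45: ✗
ticket_id=46: ✓ → 31
ticket_id=47: ✗
ticket_id=48: ✗
ticket_id=49: ✗
ticket_id=50: ✗
ticket_id=51: ✓ → 40
ticket_id=52: ✗
ticket_id=53: ✗
low_sum = 19 + 89 + 56 + 31 + 40 = 235

235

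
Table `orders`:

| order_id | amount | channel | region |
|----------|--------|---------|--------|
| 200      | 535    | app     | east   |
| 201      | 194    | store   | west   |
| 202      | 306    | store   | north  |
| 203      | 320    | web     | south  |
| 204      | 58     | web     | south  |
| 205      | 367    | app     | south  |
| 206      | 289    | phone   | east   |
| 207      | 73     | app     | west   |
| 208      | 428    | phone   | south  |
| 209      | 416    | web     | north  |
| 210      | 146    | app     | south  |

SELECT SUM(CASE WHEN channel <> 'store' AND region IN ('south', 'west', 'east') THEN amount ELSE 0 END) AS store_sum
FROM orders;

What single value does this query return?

order_id=200: ✓ → 535
order_id=201: ✗
order_id=202: ✗
order_id=203: ✓ → 320
order_id=204: ✓ → 58
order_id=205: ✓ → 367
order_id=206: ✓ → 289
order_id=207: ✓ → 73
order_id=208: ✓ → 428
order_id=209: ✗
order_id=210: ✓ → 146
store_sum = 535 + 320 + 58 + 367 + 289 + 73 + 428 + 146 = 2216

2216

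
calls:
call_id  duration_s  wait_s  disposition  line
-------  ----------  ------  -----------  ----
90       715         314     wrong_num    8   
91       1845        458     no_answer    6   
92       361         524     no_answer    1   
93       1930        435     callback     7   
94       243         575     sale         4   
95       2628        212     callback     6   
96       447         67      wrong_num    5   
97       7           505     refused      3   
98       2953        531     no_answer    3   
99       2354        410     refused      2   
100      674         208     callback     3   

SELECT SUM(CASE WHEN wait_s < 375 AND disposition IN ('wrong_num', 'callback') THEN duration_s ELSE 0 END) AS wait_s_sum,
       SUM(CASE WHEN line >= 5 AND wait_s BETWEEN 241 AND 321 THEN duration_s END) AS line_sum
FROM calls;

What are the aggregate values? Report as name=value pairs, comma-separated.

wait_s_sum=4464, line_sum=715

[wait_s_sum: wait_s < 375 AND disposition IN ('wrong_num', 'callback')]
call_id=90: ✓ → 715
call_id=91: ✗
call_id=92: ✗
call_id=93: ✗
call_id=94: ✗
call_id=95: ✓ → 2628
call_id=96: ✓ → 447
call_id=97: ✗
call_id=98: ✗
call_id=99: ✗
call_id=100: ✓ → 674
wait_s_sum = 715 + 2628 + 447 + 674 = 4464
—
[line_sum: line >= 5 AND wait_s BETWEEN 241 AND 321]
call_id=90: ✓ → 715
call_id=91: ✗
call_id=92: ✗
call_id=93: ✗
call_id=94: ✗
call_id=95: ✗
call_id=96: ✗
call_id=97: ✗
call_id=98: ✗
call_id=99: ✗
call_id=100: ✗
line_sum = 715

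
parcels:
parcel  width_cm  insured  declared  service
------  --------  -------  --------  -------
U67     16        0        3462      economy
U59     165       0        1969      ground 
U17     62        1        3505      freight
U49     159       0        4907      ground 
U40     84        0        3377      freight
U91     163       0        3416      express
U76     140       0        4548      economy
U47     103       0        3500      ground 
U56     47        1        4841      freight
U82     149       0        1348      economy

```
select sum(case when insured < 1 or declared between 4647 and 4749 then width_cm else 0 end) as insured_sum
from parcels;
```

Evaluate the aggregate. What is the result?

979

parcel=U67: ✓ → 16
parcel=U59: ✓ → 165
parcel=U17: ✗
parcel=U49: ✓ → 159
parcel=U40: ✓ → 84
parcel=U91: ✓ → 163
parcel=U76: ✓ → 140
parcel=U47: ✓ → 103
parcel=U56: ✗
parcel=U82: ✓ → 149
insured_sum = 16 + 165 + 159 + 84 + 163 + 140 + 103 + 149 = 979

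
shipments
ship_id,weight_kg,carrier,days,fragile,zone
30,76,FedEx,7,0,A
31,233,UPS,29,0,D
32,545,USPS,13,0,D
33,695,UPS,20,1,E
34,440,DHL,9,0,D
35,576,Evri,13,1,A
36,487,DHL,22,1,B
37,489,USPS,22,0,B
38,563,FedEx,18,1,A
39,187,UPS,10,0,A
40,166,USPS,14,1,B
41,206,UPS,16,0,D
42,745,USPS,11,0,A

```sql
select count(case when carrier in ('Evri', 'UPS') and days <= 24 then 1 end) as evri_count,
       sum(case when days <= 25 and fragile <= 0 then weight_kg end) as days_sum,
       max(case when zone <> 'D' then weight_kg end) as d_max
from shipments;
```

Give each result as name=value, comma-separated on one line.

[evri_count: carrier in ('Evri', 'UPS') and days <= 24]
ship_id=30: ✗
ship_id=31: ✗
ship_id=32: ✗
ship_id=33: ✓ → 1
ship_id=34: ✗
ship_id=35: ✓ → 1
ship_id=36: ✗
ship_id=37: ✗
ship_id=38: ✗
ship_id=39: ✓ → 1
ship_id=40: ✗
ship_id=41: ✓ → 1
ship_id=42: ✗
evri_count = COUNT(1, 1, 1, 1) = 4
—
[days_sum: days <= 25 and fragile <= 0]
ship_id=30: ✓ → 76
ship_id=31: ✗
ship_id=32: ✓ → 545
ship_id=33: ✗
ship_id=34: ✓ → 440
ship_id=35: ✗
ship_id=36: ✗
ship_id=37: ✓ → 489
ship_id=38: ✗
ship_id=39: ✓ → 187
ship_id=40: ✗
ship_id=41: ✓ → 206
ship_id=42: ✓ → 745
days_sum = 76 + 545 + 440 + 489 + 187 + 206 + 745 = 2688
—
[d_max: zone <> 'D']
ship_id=30: ✓ → 76
ship_id=31: ✗
ship_id=32: ✗
ship_id=33: ✓ → 695
ship_id=34: ✗
ship_id=35: ✓ → 576
ship_id=36: ✓ → 487
ship_id=37: ✓ → 489
ship_id=38: ✓ → 563
ship_id=39: ✓ → 187
ship_id=40: ✓ → 166
ship_id=41: ✗
ship_id=42: ✓ → 745
d_max = MAX(76, 695, 576, 487, 489, 563, 187, 166, 745) = 745

evri_count=4, days_sum=2688, d_max=745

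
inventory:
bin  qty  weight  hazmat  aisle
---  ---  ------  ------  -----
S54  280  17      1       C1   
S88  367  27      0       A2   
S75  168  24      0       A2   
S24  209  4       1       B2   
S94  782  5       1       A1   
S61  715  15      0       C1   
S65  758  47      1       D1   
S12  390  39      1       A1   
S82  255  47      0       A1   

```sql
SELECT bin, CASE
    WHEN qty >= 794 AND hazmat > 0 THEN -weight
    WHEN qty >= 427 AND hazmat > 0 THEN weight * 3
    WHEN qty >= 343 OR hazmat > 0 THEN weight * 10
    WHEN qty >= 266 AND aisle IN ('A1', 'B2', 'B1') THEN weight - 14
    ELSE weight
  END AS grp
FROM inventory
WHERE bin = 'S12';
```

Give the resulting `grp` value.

bin = S12: qty=390, weight=39, hazmat=1, aisle=A1.
qty >= 794 AND hazmat > 0 → false
qty >= 427 AND hazmat > 0 → false
qty >= 343 OR hazmat > 0 → true → 390

390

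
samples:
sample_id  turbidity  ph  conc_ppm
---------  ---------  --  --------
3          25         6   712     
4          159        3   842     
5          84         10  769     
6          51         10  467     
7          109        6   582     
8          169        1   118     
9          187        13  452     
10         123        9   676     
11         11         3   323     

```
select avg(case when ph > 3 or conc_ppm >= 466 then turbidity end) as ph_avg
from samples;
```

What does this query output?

sample_id=3: ✓ → 25
sample_id=4: ✓ → 159
sample_id=5: ✓ → 84
sample_id=6: ✓ → 51
sample_id=7: ✓ → 109
sample_id=8: ✗
sample_id=9: ✓ → 187
sample_id=10: ✓ → 123
sample_id=11: ✗
ph_avg = (25 + 159 + 84 + 51 + 109 + 187 + 123) / 7 = 105.4285714286

105.4285714286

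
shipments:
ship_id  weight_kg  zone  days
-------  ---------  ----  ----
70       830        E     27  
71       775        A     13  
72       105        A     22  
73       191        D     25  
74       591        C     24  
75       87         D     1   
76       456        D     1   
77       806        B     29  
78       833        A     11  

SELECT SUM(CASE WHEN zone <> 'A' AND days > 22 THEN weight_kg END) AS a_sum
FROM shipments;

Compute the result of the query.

2418

ship_id=70: ✓ → 830
ship_id=71: ✗
ship_id=72: ✗
ship_id=73: ✓ → 191
ship_id=74: ✓ → 591
ship_id=75: ✗
ship_id=76: ✗
ship_id=77: ✓ → 806
ship_id=78: ✗
a_sum = 830 + 191 + 591 + 806 = 2418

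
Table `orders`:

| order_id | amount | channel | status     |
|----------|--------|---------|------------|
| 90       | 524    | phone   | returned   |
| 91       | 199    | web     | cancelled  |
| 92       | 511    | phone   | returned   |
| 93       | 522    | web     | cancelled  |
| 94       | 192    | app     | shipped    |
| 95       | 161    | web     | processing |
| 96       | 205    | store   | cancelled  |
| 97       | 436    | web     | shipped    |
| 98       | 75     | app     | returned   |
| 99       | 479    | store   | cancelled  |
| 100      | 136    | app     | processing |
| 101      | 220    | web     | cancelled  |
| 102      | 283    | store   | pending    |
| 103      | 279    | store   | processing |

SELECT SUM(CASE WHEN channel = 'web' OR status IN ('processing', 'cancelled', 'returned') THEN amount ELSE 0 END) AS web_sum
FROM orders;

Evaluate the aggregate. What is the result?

order_id=90: ✓ → 524
order_id=91: ✓ → 199
order_id=92: ✓ → 511
order_id=93: ✓ → 522
order_id=94: ✗
order_id=95: ✓ → 161
order_id=96: ✓ → 205
order_id=97: ✓ → 436
order_id=98: ✓ → 75
order_id=99: ✓ → 479
order_id=100: ✓ → 136
order_id=101: ✓ → 220
order_id=102: ✗
order_id=103: ✓ → 279
web_sum = 524 + 199 + 511 + 522 + 161 + 205 + 436 + 75 + 479 + 136 + 220 + 279 = 3747

3747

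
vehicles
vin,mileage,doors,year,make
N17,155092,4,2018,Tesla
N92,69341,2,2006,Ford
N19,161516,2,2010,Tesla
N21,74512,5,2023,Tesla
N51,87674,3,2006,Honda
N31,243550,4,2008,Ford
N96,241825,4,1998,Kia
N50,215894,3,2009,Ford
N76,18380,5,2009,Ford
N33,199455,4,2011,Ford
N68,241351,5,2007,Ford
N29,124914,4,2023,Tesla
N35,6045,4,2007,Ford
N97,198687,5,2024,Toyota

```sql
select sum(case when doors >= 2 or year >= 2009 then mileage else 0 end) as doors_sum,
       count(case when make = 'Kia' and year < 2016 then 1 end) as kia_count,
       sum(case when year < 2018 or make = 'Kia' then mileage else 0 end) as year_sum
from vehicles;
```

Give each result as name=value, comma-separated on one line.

doors_sum=2038236, kia_count=1, year_sum=1485031

[doors_sum: doors >= 2 or year >= 2009]
vin=N17: ✓ → 155092
vin=N92: ✓ → 69341
vin=N19: ✓ → 161516
vin=N21: ✓ → 74512
vin=N51: ✓ → 87674
vin=N31: ✓ → 243550
vin=N96: ✓ → 241825
vin=N50: ✓ → 215894
vin=N76: ✓ → 18380
vin=N33: ✓ → 199455
vin=N68: ✓ → 241351
vin=N29: ✓ → 124914
vin=N35: ✓ → 6045
vin=N97: ✓ → 198687
doors_sum = 155092 + 69341 + 161516 + 74512 + 87674 + 243550 + 241825 + 215894 + 18380 + 199455 + 241351 + 124914 + 6045 + 198687 = 2038236
—
[kia_count: make = 'Kia' and year < 2016]
vin=N17: ✗
vin=N92: ✗
vin=N19: ✗
vin=N21: ✗
vin=N51: ✗
vin=N31: ✗
vin=N96: ✓ → 1
vin=N50: ✗
vin=N76: ✗
vin=N33: ✗
vin=N68: ✗
vin=N29: ✗
vin=N35: ✗
vin=N97: ✗
kia_count = COUNT(1) = 1
—
[year_sum: year < 2018 or make = 'Kia']
vin=N17: ✗
vin=N92: ✓ → 69341
vin=N19: ✓ → 161516
vin=N21: ✗
vin=N51: ✓ → 87674
vin=N31: ✓ → 243550
vin=N96: ✓ → 241825
vin=N50: ✓ → 215894
vin=N76: ✓ → 18380
vin=N33: ✓ → 199455
vin=N68: ✓ → 241351
vin=N29: ✗
vin=N35: ✓ → 6045
vin=N97: ✗
year_sum = 69341 + 161516 + 87674 + 243550 + 241825 + 215894 + 18380 + 199455 + 241351 + 6045 = 1485031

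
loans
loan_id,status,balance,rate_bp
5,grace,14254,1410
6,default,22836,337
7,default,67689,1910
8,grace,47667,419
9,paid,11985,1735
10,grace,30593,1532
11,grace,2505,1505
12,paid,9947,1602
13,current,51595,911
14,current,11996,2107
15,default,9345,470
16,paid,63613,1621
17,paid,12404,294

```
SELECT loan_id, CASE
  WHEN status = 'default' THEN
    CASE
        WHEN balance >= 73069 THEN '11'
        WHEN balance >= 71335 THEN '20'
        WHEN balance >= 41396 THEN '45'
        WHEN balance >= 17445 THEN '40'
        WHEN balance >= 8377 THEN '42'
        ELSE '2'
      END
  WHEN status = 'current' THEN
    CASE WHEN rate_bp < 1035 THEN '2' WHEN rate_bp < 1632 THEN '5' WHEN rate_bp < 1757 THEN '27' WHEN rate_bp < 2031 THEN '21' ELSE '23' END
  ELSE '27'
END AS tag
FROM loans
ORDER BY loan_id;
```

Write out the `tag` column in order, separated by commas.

27, 40, 45, 27, 27, 27, 27, 27, 2, 23, 42, 27, 27

loan_id=5: status='grace' → outer ELSE → 27
loan_id=6: status='default' → inner[balance >= 17445] → 40
loan_id=7: status='default' → inner[balance >= 41396] → 45
loan_id=8: status='grace' → outer ELSE → 27
loan_id=9: status='paid' → outer ELSE → 27
loan_id=10: status='grace' → outer ELSE → 27
loan_id=11: status='grace' → outer ELSE → 27
loan_id=12: status='paid' → outer ELSE → 27
loan_id=13: status='current' → inner[rate_bp < 1035] → 2
loan_id=14: status='current' → inner[ELSE] → 23
loan_id=15: status='default' → inner[balance >= 8377] → 42
loan_id=16: status='paid' → outer ELSE → 27
loan_id=17: status='paid' → outer ELSE → 27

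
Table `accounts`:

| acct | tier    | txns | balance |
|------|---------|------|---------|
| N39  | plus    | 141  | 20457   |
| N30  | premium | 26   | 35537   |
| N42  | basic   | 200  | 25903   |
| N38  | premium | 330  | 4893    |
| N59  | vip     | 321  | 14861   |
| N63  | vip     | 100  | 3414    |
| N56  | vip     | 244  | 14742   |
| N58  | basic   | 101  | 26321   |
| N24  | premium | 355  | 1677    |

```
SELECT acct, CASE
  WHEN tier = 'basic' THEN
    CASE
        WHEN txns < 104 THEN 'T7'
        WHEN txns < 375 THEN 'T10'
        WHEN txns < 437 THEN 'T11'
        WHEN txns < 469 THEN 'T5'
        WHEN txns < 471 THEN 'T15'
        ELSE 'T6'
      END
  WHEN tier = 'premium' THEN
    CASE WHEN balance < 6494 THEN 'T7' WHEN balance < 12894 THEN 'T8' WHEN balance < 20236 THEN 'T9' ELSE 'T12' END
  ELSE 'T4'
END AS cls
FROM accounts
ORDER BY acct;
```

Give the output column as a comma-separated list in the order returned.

T7, T12, T7, T4, T10, T4, T7, T4, T4

acct=N24: tier='premium' → inner[balance < 6494] → T7
acct=N30: tier='premium' → inner[ELSE] → T12
acct=N38: tier='premium' → inner[balance < 6494] → T7
acct=N39: tier='plus' → outer ELSE → T4
acct=N42: tier='basic' → inner[txns < 375] → T10
acct=N56: tier='vip' → outer ELSE → T4
acct=N58: tier='basic' → inner[txns < 104] → T7
acct=N59: tier='vip' → outer ELSE → T4
acct=N63: tier='vip' → outer ELSE → T4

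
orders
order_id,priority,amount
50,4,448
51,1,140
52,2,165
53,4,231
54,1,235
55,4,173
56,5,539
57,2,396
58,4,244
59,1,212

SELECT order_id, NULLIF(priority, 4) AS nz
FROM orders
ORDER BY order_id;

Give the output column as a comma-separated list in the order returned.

NULL, 1, 2, NULL, 1, NULL, 5, 2, NULL, 1

order_id=50: priority=4 vs 4: equal → NULL
order_id=51: priority=1 vs 4: differ → 1
order_id=52: priority=2 vs 4: differ → 2
order_id=53: priority=4 vs 4: equal → NULL
order_id=54: priority=1 vs 4: differ → 1
order_id=55: priority=4 vs 4: equal → NULL
order_id=56: priority=5 vs 4: differ → 5
order_id=57: priority=2 vs 4: differ → 2
order_id=58: priority=4 vs 4: equal → NULL
order_id=59: priority=1 vs 4: differ → 1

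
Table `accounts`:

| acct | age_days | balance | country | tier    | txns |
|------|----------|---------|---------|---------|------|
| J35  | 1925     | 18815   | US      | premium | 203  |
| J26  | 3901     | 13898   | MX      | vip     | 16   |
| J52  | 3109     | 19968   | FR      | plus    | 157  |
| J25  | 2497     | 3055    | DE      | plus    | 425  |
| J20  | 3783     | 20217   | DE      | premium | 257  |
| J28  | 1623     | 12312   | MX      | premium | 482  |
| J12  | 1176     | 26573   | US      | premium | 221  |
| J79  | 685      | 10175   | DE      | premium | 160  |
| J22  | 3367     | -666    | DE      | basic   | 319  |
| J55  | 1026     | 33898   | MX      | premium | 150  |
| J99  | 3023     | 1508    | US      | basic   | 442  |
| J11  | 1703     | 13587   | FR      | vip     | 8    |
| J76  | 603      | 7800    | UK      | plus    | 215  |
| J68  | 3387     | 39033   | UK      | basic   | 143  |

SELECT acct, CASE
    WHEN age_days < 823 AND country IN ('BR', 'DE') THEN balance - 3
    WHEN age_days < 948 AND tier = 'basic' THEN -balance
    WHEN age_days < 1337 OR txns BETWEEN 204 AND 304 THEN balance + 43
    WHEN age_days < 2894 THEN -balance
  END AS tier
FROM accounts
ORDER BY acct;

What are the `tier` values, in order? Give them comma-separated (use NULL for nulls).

acct=J11: age_days < 2894 → -13587
acct=J12: age_days < 1337 OR txns BETWEEN 204 AND 304 → 26616
acct=J20: age_days < 1337 OR txns BETWEEN 204 AND 304 → 20260
acct=J22: (no match → NULL) → NULL
acct=J25: age_days < 2894 → -3055
acct=J26: (no match → NULL) → NULL
acct=J28: age_days < 2894 → -12312
acct=J35: age_days < 2894 → -18815
acct=J52: (no match → NULL) → NULL
acct=J55: age_days < 1337 OR txns BETWEEN 204 AND 304 → 33941
acct=J68: (no match → NULL) → NULL
acct=J76: age_days < 1337 OR txns BETWEEN 204 AND 304 → 7843
acct=J79: age_days < 823 AND country IN ('BR', 'DE') → 10172
acct=J99: (no match → NULL) → NULL

-13587, 26616, 20260, NULL, -3055, NULL, -12312, -18815, NULL, 33941, NULL, 7843, 10172, NULL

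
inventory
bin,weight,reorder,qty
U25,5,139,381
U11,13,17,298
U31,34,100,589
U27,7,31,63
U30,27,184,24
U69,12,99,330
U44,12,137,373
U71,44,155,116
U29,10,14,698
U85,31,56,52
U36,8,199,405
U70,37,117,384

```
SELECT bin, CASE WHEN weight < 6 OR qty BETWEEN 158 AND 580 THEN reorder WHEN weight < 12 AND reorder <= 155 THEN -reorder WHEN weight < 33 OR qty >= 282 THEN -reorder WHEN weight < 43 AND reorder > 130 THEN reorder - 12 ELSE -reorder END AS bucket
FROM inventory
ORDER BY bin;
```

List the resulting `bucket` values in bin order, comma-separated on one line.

17, 139, -31, -14, -184, -100, 199, 137, 99, 117, -155, -56

bin=U11: weight < 6 OR qty BETWEEN 158 AND 580 → 17
bin=U25: weight < 6 OR qty BETWEEN 158 AND 580 → 139
bin=U27: weight < 12 AND reorder <= 155 → -31
bin=U29: weight < 12 AND reorder <= 155 → -14
bin=U30: weight < 33 OR qty >= 282 → -184
bin=U31: weight < 33 OR qty >= 282 → -100
bin=U36: weight < 6 OR qty BETWEEN 158 AND 580 → 199
bin=U44: weight < 6 OR qty BETWEEN 158 AND 580 → 137
bin=U69: weight < 6 OR qty BETWEEN 158 AND 580 → 99
bin=U70: weight < 6 OR qty BETWEEN 158 AND 580 → 117
bin=U71: ELSE → -155
bin=U85: weight < 33 OR qty >= 282 → -56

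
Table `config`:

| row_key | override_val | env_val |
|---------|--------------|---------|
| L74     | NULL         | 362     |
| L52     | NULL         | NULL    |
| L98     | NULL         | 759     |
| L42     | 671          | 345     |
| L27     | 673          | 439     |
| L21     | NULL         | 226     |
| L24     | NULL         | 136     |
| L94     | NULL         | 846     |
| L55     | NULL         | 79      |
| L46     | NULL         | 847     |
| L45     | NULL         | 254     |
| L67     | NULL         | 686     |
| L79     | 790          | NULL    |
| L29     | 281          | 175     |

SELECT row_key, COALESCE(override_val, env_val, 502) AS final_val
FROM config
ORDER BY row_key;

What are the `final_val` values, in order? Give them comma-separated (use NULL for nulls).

row_key=L21: override_val=NULL, env_val=226 → 226
row_key=L24: override_val=NULL, env_val=136 → 136
row_key=L27: override_val=673 → 673
row_key=L29: override_val=281 → 281
row_key=L42: override_val=671 → 671
row_key=L45: override_val=NULL, env_val=254 → 254
row_key=L46: override_val=NULL, env_val=847 → 847
row_key=L52: override_val=NULL, env_val=NULL, → literal 502 → 502
row_key=L55: override_val=NULL, env_val=79 → 79
row_key=L67: override_val=NULL, env_val=686 → 686
row_key=L74: override_val=NULL, env_val=362 → 362
row_key=L79: override_val=790 → 790
row_key=L94: override_val=NULL, env_val=846 → 846
row_key=L98: override_val=NULL, env_val=759 → 759

226, 136, 673, 281, 671, 254, 847, 502, 79, 686, 362, 790, 846, 759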